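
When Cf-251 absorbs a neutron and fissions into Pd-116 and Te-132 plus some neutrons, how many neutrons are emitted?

Conserve mass number: 252 = 116 + 132 + k, so k = 252 − 248 = 4.
Check atomic number: 98 = 46 + 52 + 0 = 98. ✓

4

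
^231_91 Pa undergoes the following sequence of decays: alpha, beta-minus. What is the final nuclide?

Start: (A, Z) = (231, 91).
After α: (227, 89).
After β⁻: (227, 90).
Z = 90 is thorium.

Th-227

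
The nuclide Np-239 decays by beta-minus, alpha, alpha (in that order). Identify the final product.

Th-231

Start: (A, Z) = (239, 93).
After β⁻: (239, 94).
After α: (235, 92).
After α: (231, 90).
Z = 90 is thorium.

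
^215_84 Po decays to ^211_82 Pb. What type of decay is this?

alpha decay

ΔA = 211 − 215 = -4; ΔZ = 82 − 84 = -2.
A drops by 4 and Z drops by 2 — the signature of alpha emission.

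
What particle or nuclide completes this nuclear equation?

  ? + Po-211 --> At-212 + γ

proton

Conserve mass number: A + 211 = 212 + 0, so A = 1.
Conserve atomic number: Z + 84 = 85 + 0, so Z = 1.
A = 1 and Z = 1 is H-1 — a proton.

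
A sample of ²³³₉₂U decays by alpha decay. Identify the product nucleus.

Alpha decay: mass number changes by -4, atomic number by -2.
A: 233 − 4 = 229; Z: 92 − 2 = 90.
Z = 90 is thorium, so the daughter is ²²⁹₉₀Th.

Th-229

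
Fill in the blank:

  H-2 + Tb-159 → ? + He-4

Gd-157

Conserve mass number: 2 + 159 = A + 4, so A = 157.
Conserve atomic number: 1 + 65 = Z + 2, so Z = 64.
Z = 64 is gadolinium, so the species is Gd-157.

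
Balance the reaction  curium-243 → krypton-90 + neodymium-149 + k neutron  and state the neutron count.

Conserve mass number: 243 = 90 + 149 + k, so k = 243 − 239 = 4.
Check atomic number: 96 = 36 + 60 + 0 = 96. ✓

4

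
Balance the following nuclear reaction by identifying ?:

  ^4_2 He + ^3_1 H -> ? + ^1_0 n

Conserve mass number: 4 + 3 = A + 1, so A = 6.
Conserve atomic number: 2 + 1 = Z + 0, so Z = 3.
Z = 3 is lithium, so the species is ^6_3 Li.

Li-6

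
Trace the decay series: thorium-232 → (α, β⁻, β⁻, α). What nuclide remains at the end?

Ra-224

Start: (A, Z) = (232, 90).
After α: (228, 88).
After β⁻: (228, 89).
After β⁻: (228, 90).
After α: (224, 88).
Z = 88 is radium.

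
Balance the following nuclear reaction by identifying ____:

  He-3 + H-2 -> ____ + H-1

Conserve mass number: 3 + 2 = A + 1, so A = 4.
Conserve atomic number: 2 + 1 = Z + 1, so Z = 2.
A = 4 and Z = 2 is He-4 — an alpha particle.

He-4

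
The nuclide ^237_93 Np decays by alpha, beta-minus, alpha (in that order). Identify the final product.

Start: (A, Z) = (237, 93).
After α: (233, 91).
After β⁻: (233, 92).
After α: (229, 90).
Z = 90 is thorium.

Th-229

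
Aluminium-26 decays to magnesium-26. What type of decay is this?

beta-plus decay or electron capture

ΔA = 26 − 26 = 0; ΔZ = 12 − 13 = -1.
A is unchanged and Z drops by 1 — a proton has become a neutron (β⁺ emission or electron capture).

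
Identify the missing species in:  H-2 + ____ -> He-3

Conserve mass number: 2 + A = 3, so A = 1.
Conserve atomic number: 1 + Z = 2, so Z = 1.
A = 1 and Z = 1 is H-1 — a proton.

proton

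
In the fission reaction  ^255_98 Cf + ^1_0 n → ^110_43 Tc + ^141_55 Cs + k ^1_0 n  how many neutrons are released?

5

Conserve mass number: 256 = 110 + 141 + k, so k = 256 − 251 = 5.
Check atomic number: 98 = 43 + 55 + 0 = 98. ✓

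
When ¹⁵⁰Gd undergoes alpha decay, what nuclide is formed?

Sm-146

Alpha decay: mass number changes by -4, atomic number by -2.
A: 150 − 4 = 146; Z: 64 − 2 = 62.
Z = 62 is samarium, so the daughter is ¹⁴⁶Sm.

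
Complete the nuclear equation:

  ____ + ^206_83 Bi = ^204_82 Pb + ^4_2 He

deuteron

Conserve mass number: A + 206 = 204 + 4, so A = 2.
Conserve atomic number: Z + 83 = 82 + 2, so Z = 1.
A = 2 and Z = 1 is ^2_1 H — a deuteron.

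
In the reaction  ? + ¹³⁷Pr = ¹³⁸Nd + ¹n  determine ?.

Conserve mass number: A + 137 = 138 + 1, so A = 2.
Conserve atomic number: Z + 59 = 60 + 0, so Z = 1.
A = 2 and Z = 1 is ²H — a deuteron.

deuteron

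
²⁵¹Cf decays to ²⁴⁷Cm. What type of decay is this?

alpha decay

ΔA = 247 − 251 = -4; ΔZ = 96 − 98 = -2.
A drops by 4 and Z drops by 2 — the signature of alpha emission.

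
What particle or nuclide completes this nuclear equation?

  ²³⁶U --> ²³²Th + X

alpha particle

Conserve mass number: 236 = 232 + A, so A = 4.
Conserve atomic number: 92 = 90 + Z, so Z = 2.
A = 4 and Z = 2 is ⁴He — an alpha particle.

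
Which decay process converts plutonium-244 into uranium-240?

alpha decay

ΔA = 240 − 244 = -4; ΔZ = 92 − 94 = -2.
A drops by 4 and Z drops by 2 — the signature of alpha emission.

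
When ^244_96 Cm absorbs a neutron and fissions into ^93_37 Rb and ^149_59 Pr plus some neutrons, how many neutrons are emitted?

Conserve mass number: 245 = 93 + 149 + k, so k = 245 − 242 = 3.
Check atomic number: 96 = 37 + 59 + 0 = 96. ✓

3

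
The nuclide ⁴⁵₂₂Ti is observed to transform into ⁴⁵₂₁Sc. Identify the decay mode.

beta-plus decay or electron capture

ΔA = 45 − 45 = 0; ΔZ = 21 − 22 = -1.
A is unchanged and Z drops by 1 — a proton has become a neutron (β⁺ emission or electron capture).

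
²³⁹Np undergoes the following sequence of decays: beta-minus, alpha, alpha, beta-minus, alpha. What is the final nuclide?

Start: (A, Z) = (239, 93).
After β⁻: (239, 94).
After α: (235, 92).
After α: (231, 90).
After β⁻: (231, 91).
After α: (227, 89).
Z = 89 is actinium.

Ac-227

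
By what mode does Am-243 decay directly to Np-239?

alpha decay

ΔA = 239 − 243 = -4; ΔZ = 93 − 95 = -2.
A drops by 4 and Z drops by 2 — the signature of alpha emission.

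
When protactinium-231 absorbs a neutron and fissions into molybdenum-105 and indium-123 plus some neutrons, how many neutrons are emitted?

4

Conserve mass number: 232 = 105 + 123 + k, so k = 232 − 228 = 4.
Check atomic number: 91 = 42 + 49 + 0 = 91. ✓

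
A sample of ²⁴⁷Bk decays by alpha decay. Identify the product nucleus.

Alpha decay: mass number changes by -4, atomic number by -2.
A: 247 − 4 = 243; Z: 97 − 2 = 95.
Z = 95 is americium, so the daughter is ²⁴³Am.

Am-243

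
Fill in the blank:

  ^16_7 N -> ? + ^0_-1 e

Conserve mass number: 16 = A + 0, so A = 16.
Conserve atomic number: 7 = Z − 1, so Z = 8.
Z = 8 is oxygen, so the species is ^16_8 O.

O-16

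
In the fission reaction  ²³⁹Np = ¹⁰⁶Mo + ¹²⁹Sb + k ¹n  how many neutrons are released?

Conserve mass number: 239 = 106 + 129 + k, so k = 239 − 235 = 4.
Check atomic number: 93 = 42 + 51 + 0 = 93. ✓

4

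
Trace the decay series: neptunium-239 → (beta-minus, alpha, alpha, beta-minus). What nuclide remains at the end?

Pa-231

Start: (A, Z) = (239, 93).
After β⁻: (239, 94).
After α: (235, 92).
After α: (231, 90).
After β⁻: (231, 91).
Z = 91 is protactinium.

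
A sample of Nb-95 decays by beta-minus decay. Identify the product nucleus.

Mo-95

Beta-minus decay: mass number changes by +0, atomic number by +1.
A: 95 = 95; Z: 41 + 1 = 42.
Z = 42 is molybdenum, so the daughter is Mo-95.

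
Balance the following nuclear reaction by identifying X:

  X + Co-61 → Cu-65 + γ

Conserve mass number: A + 61 = 65 + 0, so A = 4.
Conserve atomic number: Z + 27 = 29 + 0, so Z = 2.
A = 4 and Z = 2 is He-4 — an alpha particle.

alpha particle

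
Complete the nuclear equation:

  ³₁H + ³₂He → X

Li-6

Conserve mass number: 3 + 3 = A, so A = 6.
Conserve atomic number: 1 + 2 = Z, so Z = 3.
Z = 3 is lithium, so the species is ⁶₃Li.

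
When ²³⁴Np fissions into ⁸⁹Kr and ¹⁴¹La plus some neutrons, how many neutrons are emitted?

4

Conserve mass number: 234 = 89 + 141 + k, so k = 234 − 230 = 4.
Check atomic number: 93 = 36 + 57 + 0 = 93. ✓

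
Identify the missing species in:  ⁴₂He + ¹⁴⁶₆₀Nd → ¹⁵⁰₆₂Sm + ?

gamma ray

Conserve mass number: 4 + 146 = 150 + A, so A = 0.
Conserve atomic number: 2 + 60 = 62 + Z, so Z = 0.
A = 0 and Z = 0 is ⁰₀γ — a gamma ray.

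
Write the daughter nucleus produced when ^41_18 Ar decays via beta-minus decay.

Beta-minus decay: mass number changes by +0, atomic number by +1.
A: 41 = 41; Z: 18 + 1 = 19.
Z = 19 is potassium, so the daughter is ^41_19 K.

K-41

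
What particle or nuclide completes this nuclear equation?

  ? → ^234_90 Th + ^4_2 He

Conserve mass number: A = 234 + 4, so A = 238.
Conserve atomic number: Z = 90 + 2, so Z = 92.
Z = 92 is uranium, so the species is ^238_92 U.

U-238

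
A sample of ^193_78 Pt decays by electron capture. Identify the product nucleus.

Ir-193

Electron capture: mass number changes by +0, atomic number by -1.
A: 193 = 193; Z: 78 − 1 = 77.
Z = 77 is iridium, so the daughter is ^193_77 Ir.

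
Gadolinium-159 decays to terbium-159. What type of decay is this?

ΔA = 159 − 159 = 0; ΔZ = 65 − 64 = +1.
A is unchanged and Z rises by 1 — a neutron has become a proton (β⁻ decay).

beta-minus decay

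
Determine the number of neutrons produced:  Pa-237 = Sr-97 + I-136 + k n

4

Conserve mass number: 237 = 97 + 136 + k, so k = 237 − 233 = 4.
Check atomic number: 91 = 38 + 53 + 0 = 91. ✓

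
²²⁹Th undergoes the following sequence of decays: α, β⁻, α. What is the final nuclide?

Fr-221

Start: (A, Z) = (229, 90).
After α: (225, 88).
After β⁻: (225, 89).
After α: (221, 87).
Z = 87 is francium.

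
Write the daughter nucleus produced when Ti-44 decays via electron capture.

Electron capture: mass number changes by +0, atomic number by -1.
A: 44 = 44; Z: 22 − 1 = 21.
Z = 21 is scandium, so the daughter is Sc-44.

Sc-44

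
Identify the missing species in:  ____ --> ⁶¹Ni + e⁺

Cu-61

Conserve mass number: A = 61 + 0, so A = 61.
Conserve atomic number: Z = 28 + 1, so Z = 29.
Z = 29 is copper, so the species is ⁶¹Cu.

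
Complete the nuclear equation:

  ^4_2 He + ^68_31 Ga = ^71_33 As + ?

neutron

Conserve mass number: 4 + 68 = 71 + A, so A = 1.
Conserve atomic number: 2 + 31 = 33 + Z, so Z = 0.
A = 1 and Z = 0 is ^1_0 n — a neutron.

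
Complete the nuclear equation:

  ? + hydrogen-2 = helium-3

Conserve mass number: A + 2 = 3, so A = 1.
Conserve atomic number: Z + 1 = 2, so Z = 1.
A = 1 and Z = 1 is hydrogen-1 — a proton.

proton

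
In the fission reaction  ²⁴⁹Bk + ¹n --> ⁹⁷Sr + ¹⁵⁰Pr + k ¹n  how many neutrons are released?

3

Conserve mass number: 250 = 97 + 150 + k, so k = 250 − 247 = 3.
Check atomic number: 97 = 38 + 59 + 0 = 97. ✓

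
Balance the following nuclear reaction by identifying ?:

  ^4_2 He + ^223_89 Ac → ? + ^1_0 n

Conserve mass number: 4 + 223 = A + 1, so A = 226.
Conserve atomic number: 2 + 89 = Z + 0, so Z = 91.
Z = 91 is protactinium, so the species is ^226_91 Pa.

Pa-226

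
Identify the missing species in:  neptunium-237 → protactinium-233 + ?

Conserve mass number: 237 = 233 + A, so A = 4.
Conserve atomic number: 93 = 91 + Z, so Z = 2.
A = 4 and Z = 2 is helium-4 — an alpha particle.

alpha particle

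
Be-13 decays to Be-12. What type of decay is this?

ΔA = 12 − 13 = -1; ΔZ = 4 − 4 = +0.
A drops by 1 with Z unchanged — a neutron was emitted.

neutron emission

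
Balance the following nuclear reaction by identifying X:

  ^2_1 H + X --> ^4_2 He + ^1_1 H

Conserve mass number: 2 + A = 4 + 1, so A = 3.
Conserve atomic number: 1 + Z = 2 + 1, so Z = 2.
Z = 2 is helium, so the species is ^3_2 He.

He-3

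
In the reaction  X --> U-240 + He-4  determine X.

Conserve mass number: A = 240 + 4, so A = 244.
Conserve atomic number: Z = 92 + 2, so Z = 94.
Z = 94 is plutonium, so the species is Pu-244.

Pu-244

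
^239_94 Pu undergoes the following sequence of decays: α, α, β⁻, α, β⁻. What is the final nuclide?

Th-227

Start: (A, Z) = (239, 94).
After α: (235, 92).
After α: (231, 90).
After β⁻: (231, 91).
After α: (227, 89).
After β⁻: (227, 90).
Z = 90 is thorium.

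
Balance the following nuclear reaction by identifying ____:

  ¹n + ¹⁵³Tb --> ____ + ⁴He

Conserve mass number: 1 + 153 = A + 4, so A = 150.
Conserve atomic number: 0 + 65 = Z + 2, so Z = 63.
Z = 63 is europium, so the species is ¹⁵⁰Eu.

Eu-150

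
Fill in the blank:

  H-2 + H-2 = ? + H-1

H-3

Conserve mass number: 2 + 2 = A + 1, so A = 3.
Conserve atomic number: 1 + 1 = Z + 1, so Z = 1.
A = 3 and Z = 1 is H-3 — a triton.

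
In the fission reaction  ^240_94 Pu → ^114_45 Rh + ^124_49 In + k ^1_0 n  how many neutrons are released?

Conserve mass number: 240 = 114 + 124 + k, so k = 240 − 238 = 2.
Check atomic number: 94 = 45 + 49 + 0 = 94. ✓

2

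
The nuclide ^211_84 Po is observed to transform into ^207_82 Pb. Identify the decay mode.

alpha decay

ΔA = 207 − 211 = -4; ΔZ = 82 − 84 = -2.
A drops by 4 and Z drops by 2 — the signature of alpha emission.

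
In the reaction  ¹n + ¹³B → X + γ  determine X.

Conserve mass number: 1 + 13 = A + 0, so A = 14.
Conserve atomic number: 0 + 5 = Z + 0, so Z = 5.
Z = 5 is boron, so the species is ¹⁴B.

B-14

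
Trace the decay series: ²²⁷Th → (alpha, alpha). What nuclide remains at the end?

Start: (A, Z) = (227, 90).
After α: (223, 88).
After α: (219, 86).
Z = 86 is radon.

Rn-219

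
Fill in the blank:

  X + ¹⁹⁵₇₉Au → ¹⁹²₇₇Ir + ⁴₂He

Conserve mass number: A + 195 = 192 + 4, so A = 1.
Conserve atomic number: Z + 79 = 77 + 2, so Z = 0.
A = 1 and Z = 0 is ¹₀n — a neutron.

neutron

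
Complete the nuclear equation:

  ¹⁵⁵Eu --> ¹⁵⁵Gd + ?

beta-minus particle

Conserve mass number: 155 = 155 + A, so A = 0.
Conserve atomic number: 63 = 64 + Z, so Z = -1.
A = 0 and Z = -1 is e⁻ — a beta-minus particle.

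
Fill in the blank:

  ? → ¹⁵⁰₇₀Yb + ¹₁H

Lu-151

Conserve mass number: A = 150 + 1, so A = 151.
Conserve atomic number: Z = 70 + 1, so Z = 71.
Z = 71 is lutetium, so the species is ¹⁵¹₇₁Lu.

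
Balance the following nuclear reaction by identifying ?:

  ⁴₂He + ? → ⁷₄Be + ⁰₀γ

He-3

Conserve mass number: 4 + A = 7 + 0, so A = 3.
Conserve atomic number: 2 + Z = 4 + 0, so Z = 2.
Z = 2 is helium, so the species is ³₂He.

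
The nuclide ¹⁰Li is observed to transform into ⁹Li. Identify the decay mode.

neutron emission

ΔA = 9 − 10 = -1; ΔZ = 3 − 3 = +0.
A drops by 1 with Z unchanged — a neutron was emitted.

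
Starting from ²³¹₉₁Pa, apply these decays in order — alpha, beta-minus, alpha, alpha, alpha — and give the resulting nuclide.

Po-215

Start: (A, Z) = (231, 91).
After α: (227, 89).
After β⁻: (227, 90).
After α: (223, 88).
After α: (219, 86).
After α: (215, 84).
Z = 84 is polonium.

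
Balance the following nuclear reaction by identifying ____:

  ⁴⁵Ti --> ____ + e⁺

Conserve mass number: 45 = A + 0, so A = 45.
Conserve atomic number: 22 = Z + 1, so Z = 21.
Z = 21 is scandium, so the species is ⁴⁵Sc.

Sc-45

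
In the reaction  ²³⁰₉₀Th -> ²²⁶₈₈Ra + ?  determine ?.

alpha particle

Conserve mass number: 230 = 226 + A, so A = 4.
Conserve atomic number: 90 = 88 + Z, so Z = 2.
A = 4 and Z = 2 is ⁴₂He — an alpha particle.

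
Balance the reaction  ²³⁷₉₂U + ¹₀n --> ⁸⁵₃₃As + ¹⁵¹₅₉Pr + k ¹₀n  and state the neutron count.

2

Conserve mass number: 238 = 85 + 151 + k, so k = 238 − 236 = 2.
Check atomic number: 92 = 33 + 59 + 0 = 92. ✓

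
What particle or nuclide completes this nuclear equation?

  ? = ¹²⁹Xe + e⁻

I-129

Conserve mass number: A = 129 + 0, so A = 129.
Conserve atomic number: Z = 54 − 1, so Z = 53.
Z = 53 is iodine, so the species is ¹²⁹I.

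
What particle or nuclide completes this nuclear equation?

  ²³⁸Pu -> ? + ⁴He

Conserve mass number: 238 = A + 4, so A = 234.
Conserve atomic number: 94 = Z + 2, so Z = 92.
Z = 92 is uranium, so the species is ²³⁴U.

U-234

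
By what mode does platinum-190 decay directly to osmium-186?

alpha decay

ΔA = 186 − 190 = -4; ΔZ = 76 − 78 = -2.
A drops by 4 and Z drops by 2 — the signature of alpha emission.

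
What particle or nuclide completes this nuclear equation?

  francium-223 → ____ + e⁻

Ra-223

Conserve mass number: 223 = A + 0, so A = 223.
Conserve atomic number: 87 = Z − 1, so Z = 88.
Z = 88 is radium, so the species is radium-223.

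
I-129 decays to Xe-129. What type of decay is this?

ΔA = 129 − 129 = 0; ΔZ = 54 − 53 = +1.
A is unchanged and Z rises by 1 — a neutron has become a proton (β⁻ decay).

beta-minus decay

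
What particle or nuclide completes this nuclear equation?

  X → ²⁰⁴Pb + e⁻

Tl-204

Conserve mass number: A = 204 + 0, so A = 204.
Conserve atomic number: Z = 82 − 1, so Z = 81.
Z = 81 is thallium, so the species is ²⁰⁴Tl.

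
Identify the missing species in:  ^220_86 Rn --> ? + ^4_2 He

Po-216

Conserve mass number: 220 = A + 4, so A = 216.
Conserve atomic number: 86 = Z + 2, so Z = 84.
Z = 84 is polonium, so the species is ^216_84 Po.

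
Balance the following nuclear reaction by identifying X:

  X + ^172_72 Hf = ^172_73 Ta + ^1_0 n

Conserve mass number: A + 172 = 172 + 1, so A = 1.
Conserve atomic number: Z + 72 = 73 + 0, so Z = 1.
A = 1 and Z = 1 is ^1_1 H — a proton.

proton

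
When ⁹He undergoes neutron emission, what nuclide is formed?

He-8

Neutron emission: mass number changes by -1, atomic number by +0.
A: 9 − 1 = 8; Z: 2 = 2.
Z = 2 is helium, so the daughter is ⁸He.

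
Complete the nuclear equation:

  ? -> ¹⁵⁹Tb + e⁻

Conserve mass number: A = 159 + 0, so A = 159.
Conserve atomic number: Z = 65 − 1, so Z = 64.
Z = 64 is gadolinium, so the species is ¹⁵⁹Gd.

Gd-159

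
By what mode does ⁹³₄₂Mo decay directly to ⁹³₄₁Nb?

ΔA = 93 − 93 = 0; ΔZ = 41 − 42 = -1.
A is unchanged and Z drops by 1 — a proton has become a neutron (β⁺ emission or electron capture).

beta-plus decay or electron capture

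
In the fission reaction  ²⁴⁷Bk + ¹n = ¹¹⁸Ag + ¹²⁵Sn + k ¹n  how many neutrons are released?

5

Conserve mass number: 248 = 118 + 125 + k, so k = 248 − 243 = 5.
Check atomic number: 97 = 47 + 50 + 0 = 97. ✓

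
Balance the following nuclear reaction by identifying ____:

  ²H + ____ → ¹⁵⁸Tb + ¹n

Gd-157

Conserve mass number: 2 + A = 158 + 1, so A = 157.
Conserve atomic number: 1 + Z = 65 + 0, so Z = 64.
Z = 64 is gadolinium, so the species is ¹⁵⁷Gd.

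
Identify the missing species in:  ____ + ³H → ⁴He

proton

Conserve mass number: A + 3 = 4, so A = 1.
Conserve atomic number: Z + 1 = 2, so Z = 1.
A = 1 and Z = 1 is ¹H — a proton.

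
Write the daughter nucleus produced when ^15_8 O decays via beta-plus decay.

N-15

Beta-plus decay: mass number changes by +0, atomic number by -1.
A: 15 = 15; Z: 8 − 1 = 7.
Z = 7 is nitrogen, so the daughter is ^15_7 N.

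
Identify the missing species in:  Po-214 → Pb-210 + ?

Conserve mass number: 214 = 210 + A, so A = 4.
Conserve atomic number: 84 = 82 + Z, so Z = 2.
A = 4 and Z = 2 is He-4 — an alpha particle.

alpha particle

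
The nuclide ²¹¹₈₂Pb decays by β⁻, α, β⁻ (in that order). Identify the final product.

Pb-207

Start: (A, Z) = (211, 82).
After β⁻: (211, 83).
After α: (207, 81).
After β⁻: (207, 82).
Z = 82 is lead.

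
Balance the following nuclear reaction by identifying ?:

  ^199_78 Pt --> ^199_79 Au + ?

beta-minus particle

Conserve mass number: 199 = 199 + A, so A = 0.
Conserve atomic number: 78 = 79 + Z, so Z = -1.
A = 0 and Z = -1 is ^0_-1 e — a beta-minus particle.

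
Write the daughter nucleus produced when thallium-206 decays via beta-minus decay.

Beta-minus decay: mass number changes by +0, atomic number by +1.
A: 206 = 206; Z: 81 + 1 = 82.
Z = 82 is lead, so the daughter is lead-206.

Pb-206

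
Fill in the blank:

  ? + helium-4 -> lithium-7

triton

Conserve mass number: A + 4 = 7, so A = 3.
Conserve atomic number: Z + 2 = 3, so Z = 1.
A = 3 and Z = 1 is hydrogen-3 — a triton.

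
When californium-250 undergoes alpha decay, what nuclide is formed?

Alpha decay: mass number changes by -4, atomic number by -2.
A: 250 − 4 = 246; Z: 98 − 2 = 96.
Z = 96 is curium, so the daughter is curium-246.

Cm-246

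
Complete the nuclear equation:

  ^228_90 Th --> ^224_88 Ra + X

alpha particle

Conserve mass number: 228 = 224 + A, so A = 4.
Conserve atomic number: 90 = 88 + Z, so Z = 2.
A = 4 and Z = 2 is ^4_2 He — an alpha particle.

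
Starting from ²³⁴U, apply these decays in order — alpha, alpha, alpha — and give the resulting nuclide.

Start: (A, Z) = (234, 92).
After α: (230, 90).
After α: (226, 88).
After α: (222, 86).
Z = 86 is radon.

Rn-222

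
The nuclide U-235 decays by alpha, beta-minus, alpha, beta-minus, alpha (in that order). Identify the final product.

Ra-223

Start: (A, Z) = (235, 92).
After α: (231, 90).
After β⁻: (231, 91).
After α: (227, 89).
After β⁻: (227, 90).
After α: (223, 88).
Z = 88 is radium.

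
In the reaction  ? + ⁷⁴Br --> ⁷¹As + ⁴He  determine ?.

Conserve mass number: A + 74 = 71 + 4, so A = 1.
Conserve atomic number: Z + 35 = 33 + 2, so Z = 0.
A = 1 and Z = 0 is ¹n — a neutron.

neutron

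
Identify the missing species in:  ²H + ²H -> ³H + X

proton

Conserve mass number: 2 + 2 = 3 + A, so A = 1.
Conserve atomic number: 1 + 1 = 1 + Z, so Z = 1.
A = 1 and Z = 1 is ¹H — a proton.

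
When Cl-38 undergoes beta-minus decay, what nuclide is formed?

Beta-minus decay: mass number changes by +0, atomic number by +1.
A: 38 = 38; Z: 17 + 1 = 18.
Z = 18 is argon, so the daughter is Ar-38.

Ar-38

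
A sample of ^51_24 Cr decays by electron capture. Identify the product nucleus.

Electron capture: mass number changes by +0, atomic number by -1.
A: 51 = 51; Z: 24 − 1 = 23.
Z = 23 is vanadium, so the daughter is ^51_23 V.

V-51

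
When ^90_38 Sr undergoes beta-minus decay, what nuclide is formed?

Beta-minus decay: mass number changes by +0, atomic number by +1.
A: 90 = 90; Z: 38 + 1 = 39.
Z = 39 is yttrium, so the daughter is ^90_39 Y.

Y-90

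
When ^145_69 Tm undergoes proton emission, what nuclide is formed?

Proton emission: mass number changes by -1, atomic number by -1.
A: 145 − 1 = 144; Z: 69 − 1 = 68.
Z = 68 is erbium, so the daughter is ^144_68 Er.

Er-144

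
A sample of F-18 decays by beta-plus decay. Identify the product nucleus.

Beta-plus decay: mass number changes by +0, atomic number by -1.
A: 18 = 18; Z: 9 − 1 = 8.
Z = 8 is oxygen, so the daughter is O-18.

O-18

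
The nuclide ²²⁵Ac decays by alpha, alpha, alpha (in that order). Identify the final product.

Start: (A, Z) = (225, 89).
After α: (221, 87).
After α: (217, 85).
After α: (213, 83).
Z = 83 is bismuth.

Bi-213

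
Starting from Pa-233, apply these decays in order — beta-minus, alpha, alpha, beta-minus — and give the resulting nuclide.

Ac-225

Start: (A, Z) = (233, 91).
After β⁻: (233, 92).
After α: (229, 90).
After α: (225, 88).
After β⁻: (225, 89).
Z = 89 is actinium.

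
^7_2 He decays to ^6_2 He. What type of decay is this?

ΔA = 6 − 7 = -1; ΔZ = 2 − 2 = +0.
A drops by 1 with Z unchanged — a neutron was emitted.

neutron emission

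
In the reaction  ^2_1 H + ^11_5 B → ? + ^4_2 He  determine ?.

Conserve mass number: 2 + 11 = A + 4, so A = 9.
Conserve atomic number: 1 + 5 = Z + 2, so Z = 4.
Z = 4 is beryllium, so the species is ^9_4 Be.

Be-9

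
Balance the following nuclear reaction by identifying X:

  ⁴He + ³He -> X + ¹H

Conserve mass number: 4 + 3 = A + 1, so A = 6.
Conserve atomic number: 2 + 2 = Z + 1, so Z = 3.
Z = 3 is lithium, so the species is ⁶Li.

Li-6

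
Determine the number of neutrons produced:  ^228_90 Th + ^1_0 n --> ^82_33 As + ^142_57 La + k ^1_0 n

5

Conserve mass number: 229 = 82 + 142 + k, so k = 229 − 224 = 5.
Check atomic number: 90 = 33 + 57 + 0 = 90. ✓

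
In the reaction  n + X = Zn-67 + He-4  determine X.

Conserve mass number: 1 + A = 67 + 4, so A = 70.
Conserve atomic number: 0 + Z = 30 + 2, so Z = 32.
Z = 32 is germanium, so the species is Ge-70.

Ge-70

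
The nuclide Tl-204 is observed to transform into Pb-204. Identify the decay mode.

beta-minus decay

ΔA = 204 − 204 = 0; ΔZ = 82 − 81 = +1.
A is unchanged and Z rises by 1 — a neutron has become a proton (β⁻ decay).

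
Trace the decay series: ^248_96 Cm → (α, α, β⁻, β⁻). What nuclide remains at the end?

Start: (A, Z) = (248, 96).
After α: (244, 94).
After α: (240, 92).
After β⁻: (240, 93).
After β⁻: (240, 94).
Z = 94 is plutonium.

Pu-240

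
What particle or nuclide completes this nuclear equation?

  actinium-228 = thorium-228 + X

Conserve mass number: 228 = 228 + A, so A = 0.
Conserve atomic number: 89 = 90 + Z, so Z = -1.
A = 0 and Z = -1 is e⁻ — a beta-minus particle.

beta-minus particle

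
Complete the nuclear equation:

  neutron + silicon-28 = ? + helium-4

Mg-25

Conserve mass number: 1 + 28 = A + 4, so A = 25.
Conserve atomic number: 0 + 14 = Z + 2, so Z = 12.
Z = 12 is magnesium, so the species is magnesium-25.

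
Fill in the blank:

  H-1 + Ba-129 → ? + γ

Conserve mass number: 1 + 129 = A + 0, so A = 130.
Conserve atomic number: 1 + 56 = Z + 0, so Z = 57.
Z = 57 is lanthanum, so the species is La-130.

La-130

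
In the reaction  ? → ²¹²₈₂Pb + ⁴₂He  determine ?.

Conserve mass number: A = 212 + 4, so A = 216.
Conserve atomic number: Z = 82 + 2, so Z = 84.
Z = 84 is polonium, so the species is ²¹⁶₈₄Po.

Po-216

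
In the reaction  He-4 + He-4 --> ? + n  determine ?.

Be-7

Conserve mass number: 4 + 4 = A + 1, so A = 7.
Conserve atomic number: 2 + 2 = Z + 0, so Z = 4.
Z = 4 is beryllium, so the species is Be-7.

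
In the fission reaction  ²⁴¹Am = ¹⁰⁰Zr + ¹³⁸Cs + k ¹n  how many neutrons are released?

3

Conserve mass number: 241 = 100 + 138 + k, so k = 241 − 238 = 3.
Check atomic number: 95 = 40 + 55 + 0 = 95. ✓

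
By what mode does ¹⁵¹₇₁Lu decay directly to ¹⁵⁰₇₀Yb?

ΔA = 150 − 151 = -1; ΔZ = 70 − 71 = -1.
A drops by 1 and Z drops by 1 — a proton was emitted.

proton emission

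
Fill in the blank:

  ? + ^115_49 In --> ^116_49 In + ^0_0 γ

neutron

Conserve mass number: A + 115 = 116 + 0, so A = 1.
Conserve atomic number: Z + 49 = 49 + 0, so Z = 0.
A = 1 and Z = 0 is ^1_0 n — a neutron.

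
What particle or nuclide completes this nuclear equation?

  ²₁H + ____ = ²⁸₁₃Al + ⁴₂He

Conserve mass number: 2 + A = 28 + 4, so A = 30.
Conserve atomic number: 1 + Z = 13 + 2, so Z = 14.
Z = 14 is silicon, so the species is ³⁰₁₄Si.

Si-30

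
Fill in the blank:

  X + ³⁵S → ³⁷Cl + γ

Conserve mass number: A + 35 = 37 + 0, so A = 2.
Conserve atomic number: Z + 16 = 17 + 0, so Z = 1.
A = 2 and Z = 1 is ²H — a deuteron.

deuteron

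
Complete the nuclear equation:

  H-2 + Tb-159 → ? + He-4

Gd-157

Conserve mass number: 2 + 159 = A + 4, so A = 157.
Conserve atomic number: 1 + 65 = Z + 2, so Z = 64.
Z = 64 is gadolinium, so the species is Gd-157.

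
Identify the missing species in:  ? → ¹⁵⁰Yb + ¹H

Conserve mass number: A = 150 + 1, so A = 151.
Conserve atomic number: Z = 70 + 1, so Z = 71.
Z = 71 is lutetium, so the species is ¹⁵¹Lu.

Lu-151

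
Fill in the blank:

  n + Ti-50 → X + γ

Conserve mass number: 1 + 50 = A + 0, so A = 51.
Conserve atomic number: 0 + 22 = Z + 0, so Z = 22.
Z = 22 is titanium, so the species is Ti-51.

Ti-51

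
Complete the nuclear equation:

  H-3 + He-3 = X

Li-6

Conserve mass number: 3 + 3 = A, so A = 6.
Conserve atomic number: 1 + 2 = Z, so Z = 3.
Z = 3 is lithium, so the species is Li-6.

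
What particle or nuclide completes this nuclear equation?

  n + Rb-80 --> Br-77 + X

Conserve mass number: 1 + 80 = 77 + A, so A = 4.
Conserve atomic number: 0 + 37 = 35 + Z, so Z = 2.
A = 4 and Z = 2 is He-4 — an alpha particle.

alpha particle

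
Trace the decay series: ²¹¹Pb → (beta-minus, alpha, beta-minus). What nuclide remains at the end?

Pb-207

Start: (A, Z) = (211, 82).
After β⁻: (211, 83).
After α: (207, 81).
After β⁻: (207, 82).
Z = 82 is lead.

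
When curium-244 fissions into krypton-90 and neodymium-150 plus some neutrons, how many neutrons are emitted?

Conserve mass number: 244 = 90 + 150 + k, so k = 244 − 240 = 4.
Check atomic number: 96 = 36 + 60 + 0 = 96. ✓

4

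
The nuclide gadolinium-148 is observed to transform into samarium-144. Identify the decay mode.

alpha decay

ΔA = 144 − 148 = -4; ΔZ = 62 − 64 = -2.
A drops by 4 and Z drops by 2 — the signature of alpha emission.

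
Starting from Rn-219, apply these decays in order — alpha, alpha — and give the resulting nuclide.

Pb-211

Start: (A, Z) = (219, 86).
After α: (215, 84).
After α: (211, 82).
Z = 82 is lead.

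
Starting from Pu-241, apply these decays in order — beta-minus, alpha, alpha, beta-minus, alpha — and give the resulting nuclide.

Start: (A, Z) = (241, 94).
After β⁻: (241, 95).
After α: (237, 93).
After α: (233, 91).
After β⁻: (233, 92).
After α: (229, 90).
Z = 90 is thorium.

Th-229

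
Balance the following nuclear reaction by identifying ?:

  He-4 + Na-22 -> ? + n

Al-25

Conserve mass number: 4 + 22 = A + 1, so A = 25.
Conserve atomic number: 2 + 11 = Z + 0, so Z = 13.
Z = 13 is aluminium, so the species is Al-25.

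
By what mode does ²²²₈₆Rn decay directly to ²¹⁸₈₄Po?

alpha decay

ΔA = 218 − 222 = -4; ΔZ = 84 − 86 = -2.
A drops by 4 and Z drops by 2 — the signature of alpha emission.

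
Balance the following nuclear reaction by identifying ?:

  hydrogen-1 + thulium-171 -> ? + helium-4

Er-168

Conserve mass number: 1 + 171 = A + 4, so A = 168.
Conserve atomic number: 1 + 69 = Z + 2, so Z = 68.
Z = 68 is erbium, so the species is erbium-168.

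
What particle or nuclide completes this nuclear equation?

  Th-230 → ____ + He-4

Conserve mass number: 230 = A + 4, so A = 226.
Conserve atomic number: 90 = Z + 2, so Z = 88.
Z = 88 is radium, so the species is Ra-226.

Ra-226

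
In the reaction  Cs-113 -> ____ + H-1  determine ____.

Conserve mass number: 113 = A + 1, so A = 112.
Conserve atomic number: 55 = Z + 1, so Z = 54.
Z = 54 is xenon, so the species is Xe-112.

Xe-112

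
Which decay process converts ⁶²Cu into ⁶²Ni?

ΔA = 62 − 62 = 0; ΔZ = 28 − 29 = -1.
A is unchanged and Z drops by 1 — a proton has become a neutron (β⁺ emission or electron capture).

beta-plus decay or electron capture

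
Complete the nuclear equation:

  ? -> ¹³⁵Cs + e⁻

Conserve mass number: A = 135 + 0, so A = 135.
Conserve atomic number: Z = 55 − 1, so Z = 54.
Z = 54 is xenon, so the species is ¹³⁵Xe.

Xe-135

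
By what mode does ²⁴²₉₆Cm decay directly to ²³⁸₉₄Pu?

alpha decay

ΔA = 238 − 242 = -4; ΔZ = 94 − 96 = -2.
A drops by 4 and Z drops by 2 — the signature of alpha emission.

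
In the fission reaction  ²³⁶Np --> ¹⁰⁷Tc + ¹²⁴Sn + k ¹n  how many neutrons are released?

5

Conserve mass number: 236 = 107 + 124 + k, so k = 236 − 231 = 5.
Check atomic number: 93 = 43 + 50 + 0 = 93. ✓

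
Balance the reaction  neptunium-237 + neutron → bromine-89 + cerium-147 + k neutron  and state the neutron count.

Conserve mass number: 238 = 89 + 147 + k, so k = 238 − 236 = 2.
Check atomic number: 93 = 35 + 58 + 0 = 93. ✓

2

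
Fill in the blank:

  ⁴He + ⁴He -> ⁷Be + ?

neutron

Conserve mass number: 4 + 4 = 7 + A, so A = 1.
Conserve atomic number: 2 + 2 = 4 + Z, so Z = 0.
A = 1 and Z = 0 is ¹n — a neutron.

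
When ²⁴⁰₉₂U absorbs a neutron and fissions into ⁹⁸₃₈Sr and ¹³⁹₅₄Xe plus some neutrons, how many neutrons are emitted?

4

Conserve mass number: 241 = 98 + 139 + k, so k = 241 − 237 = 4.
Check atomic number: 92 = 38 + 54 + 0 = 92. ✓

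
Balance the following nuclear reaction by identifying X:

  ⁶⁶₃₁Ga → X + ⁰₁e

Zn-66

Conserve mass number: 66 = A + 0, so A = 66.
Conserve atomic number: 31 = Z + 1, so Z = 30.
Z = 30 is zinc, so the species is ⁶⁶₃₀Zn.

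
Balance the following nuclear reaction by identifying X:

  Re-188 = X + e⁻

Conserve mass number: 188 = A + 0, so A = 188.
Conserve atomic number: 75 = Z − 1, so Z = 76.
Z = 76 is osmium, so the species is Os-188.

Os-188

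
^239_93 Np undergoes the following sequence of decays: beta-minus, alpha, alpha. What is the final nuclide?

Start: (A, Z) = (239, 93).
After β⁻: (239, 94).
After α: (235, 92).
After α: (231, 90).
Z = 90 is thorium.

Th-231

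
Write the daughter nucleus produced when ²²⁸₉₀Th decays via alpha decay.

Alpha decay: mass number changes by -4, atomic number by -2.
A: 228 − 4 = 224; Z: 90 − 2 = 88.
Z = 88 is radium, so the daughter is ²²⁴₈₈Ra.

Ra-224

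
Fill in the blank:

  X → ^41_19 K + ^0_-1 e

Conserve mass number: A = 41 + 0, so A = 41.
Conserve atomic number: Z = 19 − 1, so Z = 18.
Z = 18 is argon, so the species is ^41_18 Ar.

Ar-41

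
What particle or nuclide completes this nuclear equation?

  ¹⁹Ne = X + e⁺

F-19

Conserve mass number: 19 = A + 0, so A = 19.
Conserve atomic number: 10 = Z + 1, so Z = 9.
Z = 9 is fluorine, so the species is ¹⁹F.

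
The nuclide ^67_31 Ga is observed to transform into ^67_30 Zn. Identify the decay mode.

beta-plus decay or electron capture

ΔA = 67 − 67 = 0; ΔZ = 30 − 31 = -1.
A is unchanged and Z drops by 1 — a proton has become a neutron (β⁺ emission or electron capture).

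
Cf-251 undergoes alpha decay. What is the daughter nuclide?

Cm-247

Alpha decay: mass number changes by -4, atomic number by -2.
A: 251 − 4 = 247; Z: 98 − 2 = 96.
Z = 96 is curium, so the daughter is Cm-247.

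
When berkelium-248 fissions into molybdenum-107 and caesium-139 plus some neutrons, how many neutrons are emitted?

2

Conserve mass number: 248 = 107 + 139 + k, so k = 248 − 246 = 2.
Check atomic number: 97 = 42 + 55 + 0 = 97. ✓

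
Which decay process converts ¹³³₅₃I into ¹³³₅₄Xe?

ΔA = 133 − 133 = 0; ΔZ = 54 − 53 = +1.
A is unchanged and Z rises by 1 — a neutron has become a proton (β⁻ decay).

beta-minus decay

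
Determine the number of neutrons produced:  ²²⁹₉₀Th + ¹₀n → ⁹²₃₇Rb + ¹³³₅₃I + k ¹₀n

Conserve mass number: 230 = 92 + 133 + k, so k = 230 − 225 = 5.
Check atomic number: 90 = 37 + 53 + 0 = 90. ✓

5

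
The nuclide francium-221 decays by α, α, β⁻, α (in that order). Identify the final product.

Pb-209

Start: (A, Z) = (221, 87).
After α: (217, 85).
After α: (213, 83).
After β⁻: (213, 84).
After α: (209, 82).
Z = 82 is lead.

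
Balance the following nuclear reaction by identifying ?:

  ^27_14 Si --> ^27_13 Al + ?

positron

Conserve mass number: 27 = 27 + A, so A = 0.
Conserve atomic number: 14 = 13 + Z, so Z = 1.
A = 0 and Z = 1 is ^0_1 e — a positron.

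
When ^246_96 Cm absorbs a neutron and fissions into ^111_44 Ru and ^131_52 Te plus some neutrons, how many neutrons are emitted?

Conserve mass number: 247 = 111 + 131 + k, so k = 247 − 242 = 5.
Check atomic number: 96 = 44 + 52 + 0 = 96. ✓

5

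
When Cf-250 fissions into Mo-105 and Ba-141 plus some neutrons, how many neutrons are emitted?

4

Conserve mass number: 250 = 105 + 141 + k, so k = 250 − 246 = 4.
Check atomic number: 98 = 42 + 56 + 0 = 98. ✓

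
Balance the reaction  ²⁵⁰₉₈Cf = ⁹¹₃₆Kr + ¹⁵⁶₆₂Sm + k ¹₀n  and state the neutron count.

3

Conserve mass number: 250 = 91 + 156 + k, so k = 250 − 247 = 3.
Check atomic number: 98 = 36 + 62 + 0 = 98. ✓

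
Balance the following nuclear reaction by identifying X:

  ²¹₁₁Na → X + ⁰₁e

Conserve mass number: 21 = A + 0, so A = 21.
Conserve atomic number: 11 = Z + 1, so Z = 10.
Z = 10 is neon, so the species is ²¹₁₀Ne.

Ne-21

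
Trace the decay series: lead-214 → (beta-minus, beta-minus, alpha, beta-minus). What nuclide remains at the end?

Start: (A, Z) = (214, 82).
After β⁻: (214, 83).
After β⁻: (214, 84).
After α: (210, 82).
After β⁻: (210, 83).
Z = 83 is bismuth.

Bi-210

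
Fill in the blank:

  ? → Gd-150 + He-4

Dy-154

Conserve mass number: A = 150 + 4, so A = 154.
Conserve atomic number: Z = 64 + 2, so Z = 66.
Z = 66 is dysprosium, so the species is Dy-154.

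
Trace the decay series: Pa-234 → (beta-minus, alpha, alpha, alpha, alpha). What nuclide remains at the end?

Start: (A, Z) = (234, 91).
After β⁻: (234, 92).
After α: (230, 90).
After α: (226, 88).
After α: (222, 86).
After α: (218, 84).
Z = 84 is polonium.

Po-218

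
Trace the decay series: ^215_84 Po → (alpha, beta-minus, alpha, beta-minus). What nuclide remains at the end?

Start: (A, Z) = (215, 84).
After α: (211, 82).
After β⁻: (211, 83).
After α: (207, 81).
After β⁻: (207, 82).
Z = 82 is lead.

Pb-207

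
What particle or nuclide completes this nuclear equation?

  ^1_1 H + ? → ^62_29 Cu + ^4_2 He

Zn-65

Conserve mass number: 1 + A = 62 + 4, so A = 65.
Conserve atomic number: 1 + Z = 29 + 2, so Z = 30.
Z = 30 is zinc, so the species is ^65_30 Zn.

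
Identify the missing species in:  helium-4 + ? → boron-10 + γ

Li-6

Conserve mass number: 4 + A = 10 + 0, so A = 6.
Conserve atomic number: 2 + Z = 5 + 0, so Z = 3.
Z = 3 is lithium, so the species is lithium-6.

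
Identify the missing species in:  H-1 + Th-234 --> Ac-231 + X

Conserve mass number: 1 + 234 = 231 + A, so A = 4.
Conserve atomic number: 1 + 90 = 89 + Z, so Z = 2.
A = 4 and Z = 2 is He-4 — an alpha particle.

alpha particle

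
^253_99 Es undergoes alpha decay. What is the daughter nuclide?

Alpha decay: mass number changes by -4, atomic number by -2.
A: 253 − 4 = 249; Z: 99 − 2 = 97.
Z = 97 is berkelium, so the daughter is ^249_97 Bk.

Bk-249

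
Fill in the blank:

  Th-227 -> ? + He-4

Ra-223

Conserve mass number: 227 = A + 4, so A = 223.
Conserve atomic number: 90 = Z + 2, so Z = 88.
Z = 88 is radium, so the species is Ra-223.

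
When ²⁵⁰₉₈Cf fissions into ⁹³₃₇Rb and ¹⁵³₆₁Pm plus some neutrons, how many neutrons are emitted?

Conserve mass number: 250 = 93 + 153 + k, so k = 250 − 246 = 4.
Check atomic number: 98 = 37 + 61 + 0 = 98. ✓

4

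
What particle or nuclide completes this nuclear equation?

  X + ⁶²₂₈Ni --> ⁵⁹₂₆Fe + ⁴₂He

Conserve mass number: A + 62 = 59 + 4, so A = 1.
Conserve atomic number: Z + 28 = 26 + 2, so Z = 0.
A = 1 and Z = 0 is ¹₀n — a neutron.

neutron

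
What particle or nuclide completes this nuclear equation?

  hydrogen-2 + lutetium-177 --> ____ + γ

Hf-179

Conserve mass number: 2 + 177 = A + 0, so A = 179.
Conserve atomic number: 1 + 71 = Z + 0, so Z = 72.
Z = 72 is hafnium, so the species is hafnium-179.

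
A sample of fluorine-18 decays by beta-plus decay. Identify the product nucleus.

Beta-plus decay: mass number changes by +0, atomic number by -1.
A: 18 = 18; Z: 9 − 1 = 8.
Z = 8 is oxygen, so the daughter is oxygen-18.

O-18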